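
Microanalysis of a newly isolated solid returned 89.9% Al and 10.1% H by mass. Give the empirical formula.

Assume 100 g: 89.9 g Al, 10.1 g H.
Moles — Al: 89.9 / 26.98 = 3.332 mol; H: 10.1 / 1.008 = 10.02 mol
Smallest is Al at 3.332 mol; normalising gives Al 1.000, H 3.007
→ AlH3

AlH3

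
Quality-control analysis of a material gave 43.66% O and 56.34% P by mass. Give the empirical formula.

O3P2

Assume 100 g: 43.66 g O, 56.34 g P.
O: 43.66 g ÷ 16.00 g/mol = 2.729 mol
P: 56.34 g ÷ 30.97 g/mol = 1.819 mol
Smallest is P at 1.819 mol; normalising gives O 1.500, P 1.000
Scaling by 2: O 3.00, P 2.00 → O3P2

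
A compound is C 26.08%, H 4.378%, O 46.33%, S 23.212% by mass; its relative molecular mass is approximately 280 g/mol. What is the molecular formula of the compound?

Assume 100 g: 26.08 g C, 4.378 g H, 46.33 g O, 23.212 g S.
C: 26.08 g ÷ 12.01 g/mol = 2.172 mol
H: 4.378 g ÷ 1.008 g/mol = 4.343 mol
O: 46.33 g ÷ 16.00 g/mol = 2.896 mol
S: 23.212 g ÷ 32.07 g/mol = 0.7238 mol
Smallest is S at 0.7238 mol; normalising gives C 3.000, H 6.001, O 4.001, S 1.000
≈ 3:6:4:1 → C3H6O4S
Empirical-formula mass = 138.15 g/mol
n = 280 / 138.15 = 2.03 ≈ 2
Molecular formula = (C3H6O4S)×2 = C6H12O8S2

C6H12O8S2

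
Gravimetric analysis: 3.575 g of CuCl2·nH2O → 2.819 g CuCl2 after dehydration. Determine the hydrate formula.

Mass of water lost = 3.575 − 2.819 = 0.756 g → 0.756 / 18.02 = 0.04195 mol H2O
Molar mass of CuCl2 = 134.45 g/mol → mol CuCl2 = 2.819 / 134.45 = 0.02097
n = 0.04195 / 0.02097 = 2.00 ≈ 2 → CuCl2·2H2O

CuCl2·2H2O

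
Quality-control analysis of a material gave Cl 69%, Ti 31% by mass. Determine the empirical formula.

Assume 100 g: 69 g Cl, 31 g Ti.
Moles — Cl: 69 / 35.45 = 1.946 mol; Ti: 31 / 47.87 = 0.6476 mol
Ratios (÷ 0.6476): Cl 3.006, Ti 1.000
≈ 3:1 → Cl3Ti

Cl3Ti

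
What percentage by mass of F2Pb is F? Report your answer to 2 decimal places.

15.50%

Molar mass = 2(19.00) + 1(207.2) = 245.200 g/mol
Mass of F per mole = 2 × 19.00 = 38.000 g
% F = 38.000 / 245.200 × 100 = 15.50%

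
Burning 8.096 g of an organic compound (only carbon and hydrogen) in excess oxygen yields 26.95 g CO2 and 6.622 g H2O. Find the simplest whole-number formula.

C5H6

mol C = 26.95 / 44.01 = 0.6124; mass C = 0.6124 × 12.01 = 7.354 g
mol H = 2 × (6.622 / 18.02) = 0.7350; mass H = 0.7350 × 1.008 = 0.7408 g
Ratios (÷ 0.6124): C 1.000, H 1.200
×5: C 5.00, H 6.00 → C5H6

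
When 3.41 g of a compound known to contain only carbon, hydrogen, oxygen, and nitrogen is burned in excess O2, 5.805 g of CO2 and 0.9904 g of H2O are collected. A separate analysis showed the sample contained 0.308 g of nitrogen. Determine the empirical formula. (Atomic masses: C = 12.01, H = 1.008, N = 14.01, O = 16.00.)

mol C = 5.805 / 44.01 = 0.1319; mass C = 0.1319 × 12.01 = 1.584 g
mol H = 2 × (0.9904 / 18.02) = 0.1099; mass H = 0.1099 × 1.008 = 0.1108 g
mol N = 0.308 / 14.01 = 0.02198
mass O = 3.41 − (2.003) = 1.407 g → mol O = 0.08794
Divide by the smallest (0.02198 mol N): C 6.000, H 5.000, N 1.000, O 4.000
≈ 6:5:1:4 → C6H5NO4

C6H5NO4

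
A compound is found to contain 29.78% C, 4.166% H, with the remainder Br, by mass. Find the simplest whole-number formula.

C3H5Br

Assume 100 g: 29.78 g C, 4.166 g H, 66.054 g Br.
n(C) = 29.78/12.01 = 2.48, n(H) = 4.166/1.008 = 4.133, n(Br) = 66.054/79.90 = 0.8267
Smallest is Br at 0.8267 mol; normalising gives C 2.999, H 4.999, Br 1.000
→ C3H5Br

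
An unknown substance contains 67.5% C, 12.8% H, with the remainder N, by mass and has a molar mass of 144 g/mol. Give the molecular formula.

C8H18N2

Assume 100 g: 67.5 g C, 12.8 g H, 19.7 g N.
C: 67.5 g ÷ 12.01 g/mol = 5.62 mol
H: 12.8 g ÷ 1.008 g/mol = 12.7 mol
N: 19.7 g ÷ 14.01 g/mol = 1.406 mol
Divide by the smallest (1.406 mol N): C 3.997, H 9.031, N 1.000
→ C4H9N
Empirical-formula mass = 71.12 g/mol
n = 144 / 71.12 = 2.02 ≈ 2
Molecular formula = (C4H9N)×2 = C8H18N2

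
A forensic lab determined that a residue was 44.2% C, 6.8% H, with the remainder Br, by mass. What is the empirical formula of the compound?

C6H11Br

Assume 100 g: 44.2 g C, 6.8 g H, 49 g Br.
Moles — C: 44.2 / 12.01 = 3.68 mol; H: 6.8 / 1.008 = 6.746 mol; Br: 49 / 79.90 = 0.6133 mol
Smallest is Br at 0.6133 mol; normalising gives C 6.001, H 11.000, Br 1.000
≈ 6:11:1 → C6H11Br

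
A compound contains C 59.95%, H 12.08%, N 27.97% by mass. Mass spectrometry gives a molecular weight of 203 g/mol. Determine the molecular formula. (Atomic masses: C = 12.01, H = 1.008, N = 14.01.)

C10H24N4

Assume 100 g: 59.95 g C, 12.08 g H, 27.97 g N.
n(C) = 59.95/12.01 = 4.992, n(H) = 12.08/1.008 = 11.98, n(N) = 27.97/14.01 = 1.996
Smallest is N at 1.996 mol; normalising gives C 2.500, H 6.003, N 1.000
Multiply by 2: C 5.00, H 12.01, N 2.00 → C5H12N2
Empirical-formula mass = 100.17 g/mol
n = 203 / 100.17 = 2.03 ≈ 2
Molecular formula = (C5H12N2)×2 = C10H24N4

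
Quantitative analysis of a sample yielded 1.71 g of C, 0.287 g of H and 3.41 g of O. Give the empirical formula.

C2H4O3

Moles — C: 1.71 / 12.01 = 0.1424 mol; H: 0.287 / 1.008 = 0.2847 mol; O: 3.41 / 16.00 = 0.2131 mol
Divide by the smallest (0.1424 mol C): C 1.000, H 2.000, O 1.497
Scaling by 2: C 2.00, H 4.00, O 2.99 → C2H4O3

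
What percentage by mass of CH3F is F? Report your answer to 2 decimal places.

55.83%

Molar mass = 1(12.01) + 3(1.008) + 1(19.00) = 34.034 g/mol
Mass of F per mole = 1 × 19.00 = 19.000 g
% F = 19.000 / 34.034 × 100 = 55.83%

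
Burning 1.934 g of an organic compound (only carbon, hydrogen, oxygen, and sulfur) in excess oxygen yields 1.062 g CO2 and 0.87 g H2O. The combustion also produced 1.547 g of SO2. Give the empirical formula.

mol C = 1.062 / 44.01 = 0.02413; mass C = 0.02413 × 12.01 = 0.2898 g
mol H = 2 × (0.87 / 18.02) = 0.09656; mass H = 0.09656 × 1.008 = 0.09733 g
mol S = 1.547 / 64.07 = 0.02415; mass S = 0.7743 g
mass O = 1.934 − (1.161) = 0.7725 g → mol O = 0.04828
Ratios (÷ 0.02413): C 1.000, H 4.001, O 2.001, S 1.001
≈ 1:4:2:1 → CH4O2S

CH4O2S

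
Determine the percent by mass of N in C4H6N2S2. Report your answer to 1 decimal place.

19.2%

Molar mass = 4(12.01) + 6(1.008) + 2(14.01) + 2(32.07) = 146.248 g/mol
Mass of N per mole = 2 × 14.01 = 28.020 g
% N = 28.020 / 146.248 × 100 = 19.2%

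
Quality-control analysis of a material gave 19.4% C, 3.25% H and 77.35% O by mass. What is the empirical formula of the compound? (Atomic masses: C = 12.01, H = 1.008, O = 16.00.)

Assume 100 g: 19.4 g C, 3.25 g H, 77.35 g O.
C: 19.4 g ÷ 12.01 g/mol = 1.615 mol
H: 3.25 g ÷ 1.008 g/mol = 3.224 mol
O: 77.35 g ÷ 16.00 g/mol = 4.834 mol
Divide by the smallest (1.615 mol C): C 1.000, H 1.996, O 2.993
≈ 1:2:3 → CH2O3

CH2O3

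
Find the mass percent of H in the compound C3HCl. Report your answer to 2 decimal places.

Molar mass = 3(12.01) + 1(1.008) + 1(35.45) = 72.488 g/mol
Mass of H per mole = 1 × 1.008 = 1.008 g
% H = 1.008 / 72.488 × 100 = 1.39%

1.39%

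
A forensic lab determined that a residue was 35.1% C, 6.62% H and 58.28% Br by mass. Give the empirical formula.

Assume 100 g: 35.1 g C, 6.62 g H, 58.28 g Br.
Moles — C: 35.1 / 12.01 = 2.923 mol; H: 6.62 / 1.008 = 6.567 mol; Br: 58.28 / 79.90 = 0.7294 mol
Ratios (÷ 0.7294): C 4.007, H 9.004, Br 1.000
Ratio ≈ 4:9:1, so the empirical formula is C4H9Br

C4H9Br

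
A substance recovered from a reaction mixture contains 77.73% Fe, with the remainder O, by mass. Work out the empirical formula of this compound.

Assume 100 g: 77.73 g Fe, 22.27 g O.
n(Fe) = 77.73/55.85 = 1.392, n(O) = 22.27/16.00 = 1.392
Divide by the smallest (1.392 mol Fe): Fe 1.000, O 1.000
→ FeO

FeO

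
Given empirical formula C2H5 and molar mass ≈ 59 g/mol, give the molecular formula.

C4H10

Empirical-formula mass = 29.06 g/mol
n = 59 / 29.06 = 2.03 ≈ 2
Molecular formula = (C2H5)2 = C4H10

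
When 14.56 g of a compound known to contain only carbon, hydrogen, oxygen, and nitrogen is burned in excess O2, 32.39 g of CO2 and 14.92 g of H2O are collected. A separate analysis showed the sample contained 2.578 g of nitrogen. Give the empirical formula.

mol C = 32.39 / 44.01 = 0.7360; mass C = 0.7360 × 12.01 = 8.839 g
mol H = 2 × (14.92 / 18.02) = 1.656; mass H = 1.656 × 1.008 = 1.669 g
mol N = 2.578 / 14.01 = 0.1840
mass O = 14.56 − (13.09) = 1.474 g → mol O = 0.09211
Divide by the smallest (0.09211 mol O): C 7.990, H 17.977, N 1.998, O 1.000
≈ 8:18:2:1 → C8H18N2O

C8H18N2O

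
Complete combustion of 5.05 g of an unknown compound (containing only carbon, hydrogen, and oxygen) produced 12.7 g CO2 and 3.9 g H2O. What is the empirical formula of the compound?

mol C = 12.7 / 44.01 = 0.2886; mass C = 0.2886 × 12.01 = 3.466 g
mol H = 2 × (3.9 / 18.02) = 0.4329; mass H = 0.4329 × 1.008 = 0.4363 g
mass O = 5.05 − (3.902) = 1.148 g → mol O = 0.07175
Ratios (÷ 0.07175): C 4.022, H 6.033, O 1.000
Ratio ≈ 4:6:1, so the empirical formula is C4H6O

C4H6O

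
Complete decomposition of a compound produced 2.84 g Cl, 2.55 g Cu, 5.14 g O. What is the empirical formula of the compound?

Moles — Cl: 2.84 / 35.45 = 0.08011 mol; Cu: 2.55 / 63.55 = 0.04013 mol; O: 5.14 / 16.00 = 0.3212 mol
Divide by the smallest (0.04013 mol Cu): Cl 1.997, Cu 1.000, O 8.006
→ Cl2CuO8

Cl2CuO8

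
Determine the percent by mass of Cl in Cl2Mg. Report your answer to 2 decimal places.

74.47%

Molar mass = 2(35.45) + 1(24.31) = 95.210 g/mol
Mass of Cl per mole = 2 × 35.45 = 70.900 g
% Cl = 70.900 / 95.210 × 100 = 74.47%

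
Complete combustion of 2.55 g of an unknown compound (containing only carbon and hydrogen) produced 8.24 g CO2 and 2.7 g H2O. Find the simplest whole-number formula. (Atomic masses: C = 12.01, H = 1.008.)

C5H8

mol C = 8.24 / 44.01 = 0.1872; mass C = 0.1872 × 12.01 = 2.249 g
mol H = 2 × (2.7 / 18.02) = 0.2997; mass H = 0.2997 × 1.008 = 0.3021 g
Ratios (÷ 0.1872): C 1.000, H 1.601
×5: C 5.00, H 8.00 → C5H8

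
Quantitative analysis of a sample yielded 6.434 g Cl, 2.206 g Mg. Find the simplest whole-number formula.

Cl: 6.434 g ÷ 35.45 g/mol = 0.1815 mol
Mg: 2.206 g ÷ 24.31 g/mol = 0.09074 mol
Divide by the smallest (0.09074 mol Mg): Cl 2.000, Mg 1.000
→ Cl2Mg

Cl2Mg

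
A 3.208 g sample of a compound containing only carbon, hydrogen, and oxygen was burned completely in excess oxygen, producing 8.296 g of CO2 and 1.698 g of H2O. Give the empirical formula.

mol C = 8.296 / 44.01 = 0.1885; mass C = 0.1885 × 12.01 = 2.264 g
mol H = 2 × (1.698 / 18.02) = 0.1885; mass H = 0.1885 × 1.008 = 0.1900 g
mass O = 3.208 − (2.454) = 0.7541 g → mol O = 0.04713
Ratios (÷ 0.04713): C 3.999, H 3.998, O 1.000
Ratio ≈ 4:4:1, so the empirical formula is C4H4O

C4H4O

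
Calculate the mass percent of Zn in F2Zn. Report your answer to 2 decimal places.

Molar mass = 2(19.00) + 1(65.38) = 103.380 g/mol
Mass of Zn per mole = 1 × 65.38 = 65.380 g
% Zn = 65.380 / 103.380 × 100 = 63.24%

63.24%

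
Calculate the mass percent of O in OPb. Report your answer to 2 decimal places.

7.17%

Molar mass = 1(16.00) + 1(207.2) = 223.200 g/mol
Mass of O per mole = 1 × 16.00 = 16.000 g
% O = 16.000 / 223.200 × 100 = 7.17%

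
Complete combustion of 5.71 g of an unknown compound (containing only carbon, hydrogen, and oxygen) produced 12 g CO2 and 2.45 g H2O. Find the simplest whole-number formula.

C2H2O

mol C = 12 / 44.01 = 0.2727; mass C = 0.2727 × 12.01 = 3.275 g
mol H = 2 × (2.45 / 18.02) = 0.2719; mass H = 0.2719 × 1.008 = 0.2741 g
mass O = 5.71 − (3.549) = 2.161 g → mol O = 0.1351
Ratios (÷ 0.1351): C 2.019, H 2.013, O 1.000
≈ 2:2:1 → C2H2O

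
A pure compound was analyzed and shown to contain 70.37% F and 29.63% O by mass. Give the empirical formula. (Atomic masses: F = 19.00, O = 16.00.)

F2O

Assume 100 g: 70.37 g F, 29.63 g O.
Moles — F: 70.37 / 19.00 = 3.704 mol; O: 29.63 / 16.00 = 1.852 mol
Divide by the smallest (1.852 mol O): F 2.000, O 1.000
≈ 2:1 → F2O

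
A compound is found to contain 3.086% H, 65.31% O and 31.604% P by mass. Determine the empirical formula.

H3O4P

Assume 100 g: 3.086 g H, 65.31 g O, 31.604 g P.
H: 3.086 g ÷ 1.008 g/mol = 3.062 mol
O: 65.31 g ÷ 16.00 g/mol = 4.082 mol
P: 31.604 g ÷ 30.97 g/mol = 1.02 mol
Ratios (÷ 1.02): H 3.000, O 4.000, P 1.000
Ratio ≈ 3:4:1, so the empirical formula is H3O4P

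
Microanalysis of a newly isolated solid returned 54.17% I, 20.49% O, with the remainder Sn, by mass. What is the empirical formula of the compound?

Assume 100 g: 54.17 g I, 20.49 g O, 25.34 g Sn.
n(I) = 54.17/126.90 = 0.4269, n(O) = 20.49/16.00 = 1.281, n(Sn) = 25.34/118.71 = 0.2135
Smallest is Sn at 0.2135 mol; normalising gives I 2.000, O 5.999, Sn 1.000
→ I2O6Sn

I2O6Sn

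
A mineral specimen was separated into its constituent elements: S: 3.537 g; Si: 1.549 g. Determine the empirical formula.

S2Si

n(S) = 3.537/32.07 = 0.1103, n(Si) = 1.549/28.09 = 0.05514
Ratios (÷ 0.05514): S 2.000, Si 1.000
Ratio ≈ 2:1, so the empirical formula is S2Si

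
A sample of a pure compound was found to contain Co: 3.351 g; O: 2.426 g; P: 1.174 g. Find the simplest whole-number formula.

Moles — Co: 3.351 / 58.93 = 0.05686 mol; O: 2.426 / 16.00 = 0.1516 mol; P: 1.174 / 30.97 = 0.03791 mol
Divide by the smallest (0.03791 mol P): Co 1.500, O 4.000, P 1.000
Multiply by 2: Co 3.00, O 8.00, P 2.00 → Co3O8P2

Co3O8P2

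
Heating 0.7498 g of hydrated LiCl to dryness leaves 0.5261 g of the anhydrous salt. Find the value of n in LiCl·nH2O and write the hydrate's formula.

Mass of water lost = 0.7498 − 0.5261 = 0.2237 g → 0.2237 / 18.02 = 0.01241 mol H2O
Molar mass of LiCl = 42.39 g/mol → mol LiCl = 0.5261 / 42.39 = 0.01241
n = 0.01241 / 0.01241 = 1.00 ≈ 1 → LiCl·H2O

LiCl·H2O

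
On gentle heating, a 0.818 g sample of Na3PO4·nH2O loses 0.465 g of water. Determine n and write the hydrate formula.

Mass of anhydrous Na3PO4 = 0.818 − 0.465 = 0.353 g
mol H2O = 0.465 / 18.02 = 0.0258
Molar mass of Na3PO4 = 163.94 g/mol → mol Na3PO4 = 0.353 / 163.94 = 0.002153
n = 0.0258 / 0.002153 = 11.98 ≈ 12 → Na3PO4·12H2O

Na3PO4·12H2O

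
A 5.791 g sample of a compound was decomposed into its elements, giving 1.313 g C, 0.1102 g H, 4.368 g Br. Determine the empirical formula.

n(C) = 1.313/12.01 = 0.1093, n(H) = 0.1102/1.008 = 0.1093, n(Br) = 4.368/79.90 = 0.05467
Ratios (÷ 0.05467): C 2.000, H 2.000, Br 1.000
≈ 2:2:1 → C2H2Br

C2H2Br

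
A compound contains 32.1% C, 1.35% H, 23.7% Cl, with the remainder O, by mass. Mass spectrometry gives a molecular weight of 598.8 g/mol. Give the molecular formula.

C16H8Cl4O16

Assume 100 g: 32.1 g C, 1.35 g H, 23.7 g Cl, 42.85 g O.
Moles — C: 32.1 / 12.01 = 2.673 mol; H: 1.35 / 1.008 = 1.339 mol; Cl: 23.7 / 35.45 = 0.6685 mol; O: 42.85 / 16.00 = 2.678 mol
Ratios (÷ 0.6685): C 3.998, H 2.003, Cl 1.000, O 4.006
≈ 4:2:1:4 → C4H2ClO4
Empirical-formula mass = 149.51 g/mol
n = 598.8 / 149.51 = 4.01 ≈ 4
Molecular formula = (C4H2ClO4)×4 = C16H8Cl4O16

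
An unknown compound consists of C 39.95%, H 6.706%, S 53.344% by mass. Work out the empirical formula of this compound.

Assume 100 g: 39.95 g C, 6.706 g H, 53.344 g S.
n(C) = 39.95/12.01 = 3.326, n(H) = 6.706/1.008 = 6.653, n(S) = 53.344/32.07 = 1.663
Divide by the smallest (1.663 mol S): C 2.000, H 4.000, S 1.000
≈ 2:4:1 → C2H4S

C2H4S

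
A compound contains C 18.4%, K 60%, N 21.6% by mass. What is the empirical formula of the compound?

CKN

Assume 100 g: 18.4 g C, 60 g K, 21.6 g N.
C: 18.4 g ÷ 12.01 g/mol = 1.532 mol
K: 60 g ÷ 39.10 g/mol = 1.535 mol
N: 21.6 g ÷ 14.01 g/mol = 1.542 mol
Ratios (÷ 1.532): C 1.000, K 1.002, N 1.006
→ CKN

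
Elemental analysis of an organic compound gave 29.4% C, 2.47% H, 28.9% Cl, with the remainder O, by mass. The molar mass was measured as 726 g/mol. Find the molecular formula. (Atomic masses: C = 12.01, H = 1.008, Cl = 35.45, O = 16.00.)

C18H18Cl6O18

Assume 100 g: 29.4 g C, 2.47 g H, 28.9 g Cl, 39.23 g O.
n(C) = 29.4/12.01 = 2.448, n(H) = 2.47/1.008 = 2.45, n(Cl) = 28.9/35.45 = 0.8152, n(O) = 39.23/16.00 = 2.452
Ratios (÷ 0.8152): C 3.003, H 3.006, Cl 1.000, O 3.008
Ratio ≈ 3:3:1:3, so the empirical formula is C3H3ClO3
Empirical-formula mass = 122.50 g/mol
n = 726 / 122.50 = 5.93 ≈ 6
Molecular formula = (C3H3ClO3)×6 = C18H18Cl6O18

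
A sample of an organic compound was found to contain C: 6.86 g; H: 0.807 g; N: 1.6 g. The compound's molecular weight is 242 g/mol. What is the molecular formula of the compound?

C: 6.86 g ÷ 12.01 g/mol = 0.5712 mol
H: 0.807 g ÷ 1.008 g/mol = 0.8006 mol
N: 1.6 g ÷ 14.01 g/mol = 0.1142 mol
Smallest is N at 0.1142 mol; normalising gives C 5.001, H 7.010, N 1.000
≈ 5:7:1 → C5H7N
Empirical-formula mass = 81.12 g/mol
n = 242 / 81.12 = 2.98 ≈ 3
Molecular formula = (C5H7N)×3 = C15H21N3

C15H21N3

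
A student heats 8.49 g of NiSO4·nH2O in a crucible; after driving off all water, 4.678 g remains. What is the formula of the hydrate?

Mass of water lost = 8.49 − 4.678 = 3.812 g → 3.812 / 18.02 = 0.2115 mol H2O
Molar mass of NiSO4 = 154.76 g/mol → mol NiSO4 = 4.678 / 154.76 = 0.03023
n = 0.2115 / 0.03023 = 7.00 ≈ 7 → NiSO4·7H2O

NiSO4·7H2O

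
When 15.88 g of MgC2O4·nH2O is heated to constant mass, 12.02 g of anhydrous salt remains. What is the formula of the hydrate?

MgC2O4·2H2O

Mass of water lost = 15.88 − 12.02 = 3.86 g → 3.86 / 18.02 = 0.2142 mol H2O
Molar mass of MgC2O4 = 112.33 g/mol → mol MgC2O4 = 12.02 / 112.33 = 0.107
n = 0.2142 / 0.107 = 2.00 ≈ 2 → MgC2O4·2H2O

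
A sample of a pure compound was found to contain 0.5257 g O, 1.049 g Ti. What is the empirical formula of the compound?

n(O) = 0.5257/16.00 = 0.03286, n(Ti) = 1.049/47.87 = 0.02191
Divide by the smallest (0.02191 mol Ti): O 1.499, Ti 1.000
Multiply by 2: O 3.00, Ti 2.00 → O3Ti2

O3Ti2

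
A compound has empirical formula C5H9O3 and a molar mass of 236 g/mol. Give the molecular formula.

C10H18O6

Empirical-formula mass = 117.12 g/mol
n = 236 / 117.12 = 2.01 ≈ 2
Molecular formula = (C5H9O3)2 = C10H18O6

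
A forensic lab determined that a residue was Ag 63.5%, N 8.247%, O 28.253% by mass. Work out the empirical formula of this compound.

AgNO3

Assume 100 g: 63.5 g Ag, 8.247 g N, 28.253 g O.
Moles — Ag: 63.5 / 107.87 = 0.5887 mol; N: 8.247 / 14.01 = 0.5887 mol; O: 28.253 / 16.00 = 1.766 mol
Ratios (÷ 0.5887): Ag 1.000, N 1.000, O 3.000
≈ 1:1:3 → AgNO3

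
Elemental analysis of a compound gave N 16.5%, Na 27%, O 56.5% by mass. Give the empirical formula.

NNaO3

Assume 100 g: 16.5 g N, 27 g Na, 56.5 g O.
N: 16.5 g ÷ 14.01 g/mol = 1.178 mol
Na: 27 g ÷ 22.99 g/mol = 1.174 mol
O: 56.5 g ÷ 16.00 g/mol = 3.531 mol
Divide by the smallest (1.174 mol Na): N 1.003, Na 1.000, O 3.007
Ratio ≈ 1:1:3, so the empirical formula is NNaO3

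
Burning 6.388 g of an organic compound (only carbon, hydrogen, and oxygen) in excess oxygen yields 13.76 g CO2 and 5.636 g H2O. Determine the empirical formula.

C5H10O2

mol C = 13.76 / 44.01 = 0.3127; mass C = 0.3127 × 12.01 = 3.755 g
mol H = 2 × (5.636 / 18.02) = 0.6255; mass H = 0.6255 × 1.008 = 0.6305 g
mass O = 6.388 − (4.386) = 2.002 g → mol O = 0.1252
Smallest is O at 0.1252 mol; normalising gives C 2.498, H 4.998, O 1.000
Scaling by 2: C 5.00, H 10.00, O 2.00 → C5H10O2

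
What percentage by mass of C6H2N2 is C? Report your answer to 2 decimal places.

Molar mass = 6(12.01) + 2(1.008) + 2(14.01) = 102.096 g/mol
Mass of C per mole = 6 × 12.01 = 72.060 g
% C = 72.060 / 102.096 × 100 = 70.58%

70.58%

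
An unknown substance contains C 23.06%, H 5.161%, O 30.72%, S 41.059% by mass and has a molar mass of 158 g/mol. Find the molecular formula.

Assume 100 g: 23.06 g C, 5.161 g H, 30.72 g O, 41.059 g S.
n(C) = 23.06/12.01 = 1.92, n(H) = 5.161/1.008 = 5.12, n(O) = 30.72/16.00 = 1.92, n(S) = 41.059/32.07 = 1.28
Smallest is S at 1.28 mol; normalising gives C 1.500, H 3.999, O 1.500, S 1.000
×2: C 3.00, H 8.00, O 3.00, S 2.00 → C3H8O3S2
Empirical-formula mass = 156.23 g/mol
n = 158 / 156.23 = 1.01 ≈ 1
Molecular formula = empirical formula = C3H8O3S2

C3H8O3S2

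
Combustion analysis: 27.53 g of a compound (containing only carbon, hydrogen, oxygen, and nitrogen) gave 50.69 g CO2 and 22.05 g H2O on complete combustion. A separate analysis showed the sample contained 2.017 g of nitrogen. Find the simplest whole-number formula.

C8H17NO4

mol C = 50.69 / 44.01 = 1.152; mass C = 1.152 × 12.01 = 13.83 g
mol H = 2 × (22.05 / 18.02) = 2.447; mass H = 2.447 × 1.008 = 2.467 g
mol N = 2.017 / 14.01 = 0.1440
mass O = 27.53 − (18.32) = 9.213 g → mol O = 0.5758
Divide by the smallest (0.144 mol N): C 8.000, H 16.999, N 1.000, O 4.000
→ C8H17NO4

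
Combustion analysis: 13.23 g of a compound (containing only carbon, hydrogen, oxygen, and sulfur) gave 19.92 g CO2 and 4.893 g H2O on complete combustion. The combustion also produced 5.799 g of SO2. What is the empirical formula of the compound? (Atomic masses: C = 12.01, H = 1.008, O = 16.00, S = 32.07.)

C5H6O3S

mol C = 19.92 / 44.01 = 0.4526; mass C = 0.4526 × 12.01 = 5.436 g
mol H = 2 × (4.893 / 18.02) = 0.5431; mass H = 0.5431 × 1.008 = 0.5474 g
mol S = 5.799 / 64.07 = 0.09051; mass S = 2.903 g
mass O = 13.23 − (8.886) = 4.344 g → mol O = 0.2715
Smallest is S at 0.09051 mol; normalising gives C 5.001, H 6.000, O 3.000, S 1.000
≈ 5:6:3:1 → C5H6O3S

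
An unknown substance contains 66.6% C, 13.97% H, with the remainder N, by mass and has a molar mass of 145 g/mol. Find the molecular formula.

C8H20N2

Assume 100 g: 66.6 g C, 13.97 g H, 19.43 g N.
n(C) = 66.6/12.01 = 5.545, n(H) = 13.97/1.008 = 13.86, n(N) = 19.43/14.01 = 1.387
Ratios (÷ 1.387): C 3.998, H 9.993, N 1.000
→ C4H10N
Empirical-formula mass = 72.13 g/mol
n = 145 / 72.13 = 2.01 ≈ 2
Molecular formula = (C4H10N)×2 = C8H20N2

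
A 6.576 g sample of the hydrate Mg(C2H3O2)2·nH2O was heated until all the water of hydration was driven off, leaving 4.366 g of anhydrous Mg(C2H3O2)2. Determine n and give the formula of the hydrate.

Mass of water lost = 6.576 − 4.366 = 2.21 g → 2.21 / 18.02 = 0.1226 mol H2O
Molar mass of Mg(C2H3O2)2 = 142.40 g/mol → mol Mg(C2H3O2)2 = 4.366 / 142.40 = 0.03066
n = 0.1226 / 0.03066 = 4.00 ≈ 4 → Mg(C2H3O2)2·4H2O

Mg(C2H3O2)2·4H2O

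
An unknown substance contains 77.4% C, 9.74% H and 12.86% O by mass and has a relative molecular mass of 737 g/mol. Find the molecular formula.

C48H72O6

Assume 100 g: 77.4 g C, 9.74 g H, 12.86 g O.
Moles — C: 77.4 / 12.01 = 6.445 mol; H: 9.74 / 1.008 = 9.663 mol; O: 12.86 / 16.00 = 0.8037 mol
Smallest is O at 0.8037 mol; normalising gives C 8.018, H 12.022, O 1.000
Ratio ≈ 8:12:1, so the empirical formula is C8H12O
Empirical-formula mass = 124.18 g/mol
n = 737 / 124.18 = 5.94 ≈ 6
Molecular formula = (C8H12O)×6 = C48H72O6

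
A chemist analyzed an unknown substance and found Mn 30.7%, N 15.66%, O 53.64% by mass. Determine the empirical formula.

Assume 100 g: 30.7 g Mn, 15.66 g N, 53.64 g O.
n(Mn) = 30.7/54.94 = 0.5588, n(N) = 15.66/14.01 = 1.118, n(O) = 53.64/16.00 = 3.353
Ratios (÷ 0.5588): Mn 1.000, N 2.000, O 6.000
≈ 1:2:6 → MnN2O6

MnN2O6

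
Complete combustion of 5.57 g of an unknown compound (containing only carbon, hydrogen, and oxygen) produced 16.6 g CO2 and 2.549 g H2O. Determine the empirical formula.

C8H6O

mol C = 16.6 / 44.01 = 0.3772; mass C = 0.3772 × 12.01 = 4.530 g
mol H = 2 × (2.549 / 18.02) = 0.2829; mass H = 0.2829 × 1.008 = 0.2852 g
mass O = 5.57 − (4.815) = 0.7548 g → mol O = 0.04718
Ratios (÷ 0.04718): C 7.995, H 5.997, O 1.000
Ratio ≈ 8:6:1, so the empirical formula is C8H6O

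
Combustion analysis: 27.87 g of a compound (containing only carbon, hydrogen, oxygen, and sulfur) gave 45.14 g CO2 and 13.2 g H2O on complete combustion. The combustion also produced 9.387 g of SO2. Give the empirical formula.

mol C = 45.14 / 44.01 = 1.026; mass C = 1.026 × 12.01 = 12.32 g
mol H = 2 × (13.2 / 18.02) = 1.465; mass H = 1.465 × 1.008 = 1.477 g
mol S = 9.387 / 64.07 = 0.1465; mass S = 4.699 g
mass O = 27.87 − (18.49) = 9.376 g → mol O = 0.5860
Divide by the smallest (0.1465 mol S): C 7.001, H 9.999, O 4.000, S 1.000
→ C7H10O4S

C7H10O4S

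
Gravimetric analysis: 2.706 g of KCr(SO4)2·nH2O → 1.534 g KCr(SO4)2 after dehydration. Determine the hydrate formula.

KCr(SO4)2·12H2O

Mass of water lost = 2.706 − 1.534 = 1.172 g → 1.172 / 18.02 = 0.06504 mol H2O
Molar mass of KCr(SO4)2 = 283.24 g/mol → mol KCr(SO4)2 = 1.534 / 283.24 = 0.005416
n = 0.06504 / 0.005416 = 12.01 ≈ 12 → KCr(SO4)2·12H2O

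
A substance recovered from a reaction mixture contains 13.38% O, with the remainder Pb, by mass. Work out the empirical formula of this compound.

O2Pb

Assume 100 g: 13.38 g O, 86.62 g Pb.
Moles — O: 13.38 / 16.00 = 0.8363 mol; Pb: 86.62 / 207.2 = 0.4181 mol
Smallest is Pb at 0.4181 mol; normalising gives O 2.000, Pb 1.000
Ratio ≈ 2:1, so the empirical formula is O2Pb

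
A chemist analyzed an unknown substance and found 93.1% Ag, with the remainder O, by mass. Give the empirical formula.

Ag2O

Assume 100 g: 93.1 g Ag, 6.9 g O.
Ag: 93.1 g ÷ 107.87 g/mol = 0.8631 mol
O: 6.9 g ÷ 16.00 g/mol = 0.4313 mol
Ratios (÷ 0.4313): Ag 2.001, O 1.000
Ratio ≈ 2:1, so the empirical formula is Ag2O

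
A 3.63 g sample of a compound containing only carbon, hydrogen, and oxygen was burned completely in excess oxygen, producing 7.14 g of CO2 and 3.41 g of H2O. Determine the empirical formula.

C6H14O3

mol C = 7.14 / 44.01 = 0.1622; mass C = 0.1622 × 12.01 = 1.948 g
mol H = 2 × (3.41 / 18.02) = 0.3785; mass H = 0.3785 × 1.008 = 0.3815 g
mass O = 3.63 − (2.330) = 1.300 g → mol O = 0.08125
Divide by the smallest (0.08125 mol O): C 1.997, H 4.658, O 1.000
Multiply by 3: C 5.99, H 13.97, O 3.00 → C6H14O3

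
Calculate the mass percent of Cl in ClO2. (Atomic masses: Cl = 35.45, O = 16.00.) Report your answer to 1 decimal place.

Molar mass = 1(35.45) + 2(16.00) = 67.450 g/mol
Mass of Cl per mole = 1 × 35.45 = 35.450 g
% Cl = 35.450 / 67.450 × 100 = 52.6%

52.6%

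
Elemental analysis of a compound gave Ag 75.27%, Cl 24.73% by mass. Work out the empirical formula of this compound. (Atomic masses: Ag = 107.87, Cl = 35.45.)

Assume 100 g: 75.27 g Ag, 24.73 g Cl.
Moles — Ag: 75.27 / 107.87 = 0.6978 mol; Cl: 24.73 / 35.45 = 0.6976 mol
Smallest is Cl at 0.6976 mol; normalising gives Ag 1.000, Cl 1.000
≈ 1:1 → AgCl

AgCl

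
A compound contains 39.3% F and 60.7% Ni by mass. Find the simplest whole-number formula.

F2Ni

Assume 100 g: 39.3 g F, 60.7 g Ni.
F: 39.3 g ÷ 19.00 g/mol = 2.068 mol
Ni: 60.7 g ÷ 58.69 g/mol = 1.034 mol
Smallest is Ni at 1.034 mol; normalising gives F 2.000, Ni 1.000
Ratio ≈ 2:1, so the empirical formula is F2Ni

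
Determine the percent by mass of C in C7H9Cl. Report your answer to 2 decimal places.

65.38%

Molar mass = 7(12.01) + 9(1.008) + 1(35.45) = 128.592 g/mol
Mass of C per mole = 7 × 12.01 = 84.070 g
% C = 84.070 / 128.592 × 100 = 65.38%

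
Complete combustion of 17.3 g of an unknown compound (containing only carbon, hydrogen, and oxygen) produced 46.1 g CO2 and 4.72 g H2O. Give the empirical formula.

C4H2O

mol C = 46.1 / 44.01 = 1.047; mass C = 1.047 × 12.01 = 12.58 g
mol H = 2 × (4.72 / 18.02) = 0.5239; mass H = 0.5239 × 1.008 = 0.5281 g
mass O = 17.3 − (13.11) = 4.192 g → mol O = 0.2620
Smallest is O at 0.262 mol; normalising gives C 3.998, H 2.000, O 1.000
Ratio ≈ 4:2:1, so the empirical formula is C4H2O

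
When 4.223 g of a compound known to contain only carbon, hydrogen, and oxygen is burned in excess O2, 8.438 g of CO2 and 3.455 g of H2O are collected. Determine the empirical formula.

mol C = 8.438 / 44.01 = 0.1917; mass C = 0.1917 × 12.01 = 2.303 g
mol H = 2 × (3.455 / 18.02) = 0.3835; mass H = 0.3835 × 1.008 = 0.3865 g
mass O = 4.223 − (2.689) = 1.534 g → mol O = 0.09586
Ratios (÷ 0.09586): C 2.000, H 4.000, O 1.000
Ratio ≈ 2:4:1, so the empirical formula is C2H4O

C2H4O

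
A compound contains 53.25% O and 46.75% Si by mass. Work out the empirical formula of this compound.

O2Si

Assume 100 g: 53.25 g O, 46.75 g Si.
n(O) = 53.25/16.00 = 3.328, n(Si) = 46.75/28.09 = 1.664
Smallest is Si at 1.664 mol; normalising gives O 2.000, Si 1.000
≈ 2:1 → O2Si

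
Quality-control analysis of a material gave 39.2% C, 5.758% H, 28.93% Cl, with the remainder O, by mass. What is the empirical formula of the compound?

C4H7ClO2

Assume 100 g: 39.2 g C, 5.758 g H, 28.93 g Cl, 26.112 g O.
n(C) = 39.2/12.01 = 3.264, n(H) = 5.758/1.008 = 5.712, n(Cl) = 28.93/35.45 = 0.8161, n(O) = 26.112/16.00 = 1.632
Divide by the smallest (0.8161 mol Cl): C 4.000, H 7.000, Cl 1.000, O 2.000
→ C4H7ClO2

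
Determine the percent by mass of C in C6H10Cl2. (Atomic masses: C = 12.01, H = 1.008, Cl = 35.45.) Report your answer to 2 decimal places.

Molar mass = 6(12.01) + 10(1.008) + 2(35.45) = 153.040 g/mol
Mass of C per mole = 6 × 12.01 = 72.060 g
% C = 72.060 / 153.040 × 100 = 47.09%

47.09%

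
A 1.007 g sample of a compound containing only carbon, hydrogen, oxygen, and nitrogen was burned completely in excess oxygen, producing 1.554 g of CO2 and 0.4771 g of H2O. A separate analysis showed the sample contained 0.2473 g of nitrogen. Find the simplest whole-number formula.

C2H3NO

mol C = 1.554 / 44.01 = 0.03531; mass C = 0.03531 × 12.01 = 0.4241 g
mol H = 2 × (0.4771 / 18.02) = 0.05295; mass H = 0.05295 × 1.008 = 0.05338 g
mol N = 0.2473 / 14.01 = 0.01765
mass O = 1.007 − (0.7248) = 0.2822 g → mol O = 0.01764
Smallest is O at 0.01764 mol; normalising gives C 2.002, H 3.002, N 1.001, O 1.000
≈ 2:3:1:1 → C2H3NO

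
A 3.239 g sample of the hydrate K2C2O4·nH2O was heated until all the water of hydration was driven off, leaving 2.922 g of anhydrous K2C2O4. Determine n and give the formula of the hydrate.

K2C2O4·H2O

Mass of water lost = 3.239 − 2.922 = 0.317 g → 0.317 / 18.02 = 0.01759 mol H2O
Molar mass of K2C2O4 = 166.22 g/mol → mol K2C2O4 = 2.922 / 166.22 = 0.01758
n = 0.01759 / 0.01758 = 1.00 ≈ 1 → K2C2O4·H2O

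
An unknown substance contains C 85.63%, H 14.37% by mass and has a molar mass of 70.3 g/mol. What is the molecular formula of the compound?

C5H10

Assume 100 g: 85.63 g C, 14.37 g H.
C: 85.63 g ÷ 12.01 g/mol = 7.13 mol
H: 14.37 g ÷ 1.008 g/mol = 14.26 mol
Ratios (÷ 7.13): C 1.000, H 1.999
Ratio ≈ 1:2, so the empirical formula is CH2
Empirical-formula mass = 14.03 g/mol
n = 70.3 / 14.03 = 5.01 ≈ 5
Molecular formula = (CH2)×5 = C5H10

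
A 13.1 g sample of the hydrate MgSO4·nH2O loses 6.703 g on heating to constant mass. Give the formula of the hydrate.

Mass of anhydrous MgSO4 = 13.1 − 6.703 = 6.397 g
mol H2O = 6.703 / 18.02 = 0.372
Molar mass of MgSO4 = 120.38 g/mol → mol MgSO4 = 6.397 / 120.38 = 0.05314
n = 0.372 / 0.05314 = 7.00 ≈ 7 → MgSO4·7H2O

MgSO4·7H2O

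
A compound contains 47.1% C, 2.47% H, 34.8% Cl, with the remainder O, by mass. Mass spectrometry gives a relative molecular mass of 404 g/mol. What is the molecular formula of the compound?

C16H10Cl4O4

Assume 100 g: 47.1 g C, 2.47 g H, 34.8 g Cl, 15.63 g O.
C: 47.1 g ÷ 12.01 g/mol = 3.922 mol
H: 2.47 g ÷ 1.008 g/mol = 2.45 mol
Cl: 34.8 g ÷ 35.45 g/mol = 0.9817 mol
O: 15.63 g ÷ 16.00 g/mol = 0.9769 mol
Smallest is O at 0.9769 mol; normalising gives C 4.015, H 2.508, Cl 1.005, O 1.000
Scaling by 2: C 8.03, H 5.02, Cl 2.01, O 2.00 → C8H5Cl2O2
Empirical-formula mass = 204.02 g/mol
n = 404 / 204.02 = 1.98 ≈ 2
Molecular formula = (C8H5Cl2O2)×2 = C16H10Cl4O4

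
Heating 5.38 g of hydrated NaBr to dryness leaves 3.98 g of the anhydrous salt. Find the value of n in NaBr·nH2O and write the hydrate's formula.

Mass of water lost = 5.38 − 3.98 = 1.4 g → 1.4 / 18.02 = 0.07769 mol H2O
Molar mass of NaBr = 102.89 g/mol → mol NaBr = 3.98 / 102.89 = 0.03868
n = 0.07769 / 0.03868 = 2.01 ≈ 2 → NaBr·2H2O

NaBr·2H2O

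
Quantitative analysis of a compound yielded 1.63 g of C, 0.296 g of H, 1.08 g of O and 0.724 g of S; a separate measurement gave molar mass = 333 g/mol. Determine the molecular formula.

C12H26O6S2

n(C) = 1.63/12.01 = 0.1357, n(H) = 0.296/1.008 = 0.2937, n(O) = 1.08/16.00 = 0.0675, n(S) = 0.724/32.07 = 0.02258
Smallest is S at 0.02258 mol; normalising gives C 6.012, H 13.007, O 2.990, S 1.000
Ratio ≈ 6:13:3:1, so the empirical formula is C6H13O3S
Empirical-formula mass = 165.23 g/mol
n = 333 / 165.23 = 2.02 ≈ 2
Molecular formula = (C6H13O3S)×2 = C12H26O6S2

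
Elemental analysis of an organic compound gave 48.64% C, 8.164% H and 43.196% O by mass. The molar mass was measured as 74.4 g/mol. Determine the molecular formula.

Assume 100 g: 48.64 g C, 8.164 g H, 43.196 g O.
Moles — C: 48.64 / 12.01 = 4.05 mol; H: 8.164 / 1.008 = 8.099 mol; O: 43.196 / 16.00 = 2.7 mol
Ratios (÷ 2.7): C 1.500, H 3.000, O 1.000
×2: C 3.00, H 6.00, O 2.00 → C3H6O2
Empirical-formula mass = 74.08 g/mol
n = 74.4 / 74.08 = 1.00 ≈ 1
Molecular formula = empirical formula = C3H6O2

C3H6O2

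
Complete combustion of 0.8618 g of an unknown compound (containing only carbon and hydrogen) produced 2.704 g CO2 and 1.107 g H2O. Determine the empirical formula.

mol C = 2.704 / 44.01 = 0.06144; mass C = 0.06144 × 12.01 = 0.7379 g
mol H = 2 × (1.107 / 18.02) = 0.1229; mass H = 0.1229 × 1.008 = 0.1238 g
Smallest is C at 0.06144 mol; normalising gives C 1.000, H 2.000
≈ 1:2 → CH2

CH2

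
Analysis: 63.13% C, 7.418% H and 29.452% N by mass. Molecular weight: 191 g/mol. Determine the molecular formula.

Assume 100 g: 63.13 g C, 7.418 g H, 29.452 g N.
Moles — C: 63.13 / 12.01 = 5.256 mol; H: 7.418 / 1.008 = 7.359 mol; N: 29.452 / 14.01 = 2.102 mol
Ratios (÷ 2.102): C 2.500, H 3.501, N 1.000
Multiply by 2: C 5.00, H 7.00, N 2.00 → C5H7N2
Empirical-formula mass = 95.13 g/mol
n = 191 / 95.13 = 2.01 ≈ 2
Molecular formula = (C5H7N2)×2 = C10H14N4

C10H14N4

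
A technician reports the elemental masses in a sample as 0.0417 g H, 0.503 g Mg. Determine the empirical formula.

n(H) = 0.0417/1.008 = 0.04137, n(Mg) = 0.503/24.31 = 0.02069
Smallest is Mg at 0.02069 mol; normalising gives H 1.999, Mg 1.000
≈ 2:1 → H2Mg

H2Mg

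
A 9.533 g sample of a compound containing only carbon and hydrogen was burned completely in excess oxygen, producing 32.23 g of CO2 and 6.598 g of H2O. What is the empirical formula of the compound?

CH

mol C = 32.23 / 44.01 = 0.7323; mass C = 0.7323 × 12.01 = 8.795 g
mol H = 2 × (6.598 / 18.02) = 0.7323; mass H = 0.7323 × 1.008 = 0.7382 g
Smallest is H at 0.7323 mol; normalising gives C 1.000, H 1.000
Ratio ≈ 1:1, so the empirical formula is CH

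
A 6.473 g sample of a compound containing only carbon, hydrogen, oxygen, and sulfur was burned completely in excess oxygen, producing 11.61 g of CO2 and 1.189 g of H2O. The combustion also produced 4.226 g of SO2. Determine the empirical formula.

mol C = 11.61 / 44.01 = 0.2638; mass C = 0.2638 × 12.01 = 3.168 g
mol H = 2 × (1.189 / 18.02) = 0.1320; mass H = 0.1320 × 1.008 = 0.1330 g
mol S = 4.226 / 64.07 = 0.06596; mass S = 2.115 g
mass O = 6.473 − (5.417) = 1.056 g → mol O = 0.06602
Ratios (÷ 0.06596): C 4.000, H 2.001, O 1.001, S 1.000
≈ 4:2:1:1 → C4H2OS

C4H2OS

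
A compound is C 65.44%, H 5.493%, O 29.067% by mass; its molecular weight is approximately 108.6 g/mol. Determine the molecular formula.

C6H6O2

Assume 100 g: 65.44 g C, 5.493 g H, 29.067 g O.
Moles — C: 65.44 / 12.01 = 5.449 mol; H: 5.493 / 1.008 = 5.449 mol; O: 29.067 / 16.00 = 1.817 mol
Smallest is O at 1.817 mol; normalising gives C 2.999, H 3.000, O 1.000
→ C3H3O
Empirical-formula mass = 55.05 g/mol
n = 108.6 / 55.05 = 1.97 ≈ 2
Molecular formula = (C3H3O)×2 = C6H6O2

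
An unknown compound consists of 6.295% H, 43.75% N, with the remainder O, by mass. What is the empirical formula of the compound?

H2NO

Assume 100 g: 6.295 g H, 43.75 g N, 49.955 g O.
H: 6.295 g ÷ 1.008 g/mol = 6.245 mol
N: 43.75 g ÷ 14.01 g/mol = 3.123 mol
O: 49.955 g ÷ 16.00 g/mol = 3.122 mol
Smallest is O at 3.122 mol; normalising gives H 2.000, N 1.000, O 1.000
Ratio ≈ 2:1:1, so the empirical formula is H2NO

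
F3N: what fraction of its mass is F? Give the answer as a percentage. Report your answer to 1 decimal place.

80.3%

Molar mass = 3(19.00) + 1(14.01) = 71.010 g/mol
Mass of F per mole = 3 × 19.00 = 57.000 g
% F = 57.000 / 71.010 × 100 = 80.3%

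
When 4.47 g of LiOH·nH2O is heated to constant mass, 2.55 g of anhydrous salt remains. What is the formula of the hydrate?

Mass of water lost = 4.47 − 2.55 = 1.92 g → 1.92 / 18.02 = 0.1065 mol H2O
Molar mass of LiOH = 23.95 g/mol → mol LiOH = 2.55 / 23.95 = 0.1065
n = 0.1065 / 0.1065 = 1.00 ≈ 1 → LiOH·H2O

LiOH·H2O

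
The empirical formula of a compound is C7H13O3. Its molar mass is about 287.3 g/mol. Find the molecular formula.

C14H26O6

Empirical-formula mass = 145.17 g/mol
n = 287.3 / 145.17 = 1.98 ≈ 2
Molecular formula = (C7H13O3)2 = C14H26O6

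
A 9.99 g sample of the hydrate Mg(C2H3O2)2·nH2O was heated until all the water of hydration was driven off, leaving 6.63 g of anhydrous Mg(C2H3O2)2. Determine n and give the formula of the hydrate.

Mg(C2H3O2)2·4H2O

Mass of water lost = 9.99 − 6.63 = 3.36 g → 3.36 / 18.02 = 0.1865 mol H2O
Molar mass of Mg(C2H3O2)2 = 142.40 g/mol → mol Mg(C2H3O2)2 = 6.63 / 142.40 = 0.04656
n = 0.1865 / 0.04656 = 4.00 ≈ 4 → Mg(C2H3O2)2·4H2O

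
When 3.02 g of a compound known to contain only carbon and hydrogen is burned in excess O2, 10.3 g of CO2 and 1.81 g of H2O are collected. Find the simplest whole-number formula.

mol C = 10.3 / 44.01 = 0.2340; mass C = 0.2340 × 12.01 = 2.811 g
mol H = 2 × (1.81 / 18.02) = 0.2009; mass H = 0.2009 × 1.008 = 0.2025 g
Divide by the smallest (0.2009 mol H): C 1.165, H 1.000
Scaling by 6: C 6.99, H 6.00 → C7H6

C7H6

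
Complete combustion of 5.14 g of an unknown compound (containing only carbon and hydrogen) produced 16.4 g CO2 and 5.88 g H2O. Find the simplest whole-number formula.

C4H7

mol C = 16.4 / 44.01 = 0.3726; mass C = 0.3726 × 12.01 = 4.475 g
mol H = 2 × (5.88 / 18.02) = 0.6526; mass H = 0.6526 × 1.008 = 0.6578 g
Ratios (÷ 0.3726): C 1.000, H 1.751
Multiply by 4: C 4.00, H 7.01 → C4H7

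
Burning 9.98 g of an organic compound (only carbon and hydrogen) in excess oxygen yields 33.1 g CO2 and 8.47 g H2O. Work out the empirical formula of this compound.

mol C = 33.1 / 44.01 = 0.7521; mass C = 0.7521 × 12.01 = 9.033 g
mol H = 2 × (8.47 / 18.02) = 0.9401; mass H = 0.9401 × 1.008 = 0.9476 g
Smallest is C at 0.7521 mol; normalising gives C 1.000, H 1.250
Multiply by 4: C 4.00, H 5.00 → C4H5

C4H5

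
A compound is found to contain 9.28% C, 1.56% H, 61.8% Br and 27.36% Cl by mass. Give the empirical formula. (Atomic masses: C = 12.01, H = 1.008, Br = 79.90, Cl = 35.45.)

Assume 100 g: 9.28 g C, 1.56 g H, 61.8 g Br, 27.36 g Cl.
C: 9.28 g ÷ 12.01 g/mol = 0.7727 mol
H: 1.56 g ÷ 1.008 g/mol = 1.548 mol
Br: 61.8 g ÷ 79.90 g/mol = 0.7735 mol
Cl: 27.36 g ÷ 35.45 g/mol = 0.7718 mol
Ratios (÷ 0.7718): C 1.001, H 2.005, Br 1.002, Cl 1.000
≈ 1:2:1:1 → CH2BrCl

CH2BrCl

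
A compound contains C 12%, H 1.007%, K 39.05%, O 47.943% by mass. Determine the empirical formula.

Assume 100 g: 12 g C, 1.007 g H, 39.05 g K, 47.943 g O.
C: 12 g ÷ 12.01 g/mol = 0.9992 mol
H: 1.007 g ÷ 1.008 g/mol = 0.999 mol
K: 39.05 g ÷ 39.10 g/mol = 0.9987 mol
O: 47.943 g ÷ 16.00 g/mol = 2.996 mol
Smallest is K at 0.9987 mol; normalising gives C 1.000, H 1.000, K 1.000, O 3.000
Ratio ≈ 1:1:1:3, so the empirical formula is CHKO3

CHKO3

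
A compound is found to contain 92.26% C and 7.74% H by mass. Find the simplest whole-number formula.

CH

Assume 100 g: 92.26 g C, 7.74 g H.
C: 92.26 g ÷ 12.01 g/mol = 7.682 mol
H: 7.74 g ÷ 1.008 g/mol = 7.679 mol
Divide by the smallest (7.679 mol H): C 1.000, H 1.000
Ratio ≈ 1:1, so the empirical formula is CH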